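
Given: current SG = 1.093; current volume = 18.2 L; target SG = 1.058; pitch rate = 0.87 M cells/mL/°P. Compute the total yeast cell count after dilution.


V_w = V·((SG_c−1)/(SG_t−1)−1);  °P = 259 − 259/SG_t;  cells = rate·(V+V_w)·°P
V_w = 18.2·((1.093−1)/(1.058−1)−1) = 10.9828
V_final = 18.2 + 10.9828 = 29.1828
°P = 259 − 259/1.058 = 14.1985
cells = 0.87·29.1828·14.1985

360.4854 billion cells


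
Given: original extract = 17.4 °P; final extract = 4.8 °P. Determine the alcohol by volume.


SG = 259/(259 − P);  ABV = (OG − FG)·131.25
OG = 259/(259 − 17.4) = 1.0720
FG = 259/(259 − 4.8) = 1.0189
ABV = (1.0720 − 1.0189)·131.25

6.9742 % ABV


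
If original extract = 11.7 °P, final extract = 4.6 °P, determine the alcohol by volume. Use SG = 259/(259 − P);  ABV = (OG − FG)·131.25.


OG = 259/(259 − 11.7) = 1.0473
FG = 259/(259 − 4.6) = 1.0181
ABV = (1.0473 − 1.0181)·131.25

3.8363 % ABV


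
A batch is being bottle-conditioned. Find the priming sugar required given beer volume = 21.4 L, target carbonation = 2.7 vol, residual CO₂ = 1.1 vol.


sugar = (target − residual)·4.0·V
sugar = (2.7 − 1.1)·4.0·21.4

136.9600 g


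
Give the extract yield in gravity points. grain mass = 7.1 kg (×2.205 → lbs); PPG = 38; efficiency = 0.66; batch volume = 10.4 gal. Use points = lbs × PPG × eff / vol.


lbs = 7.1 × 2.205 = 15.6555
points = 15.6555 × 38 × 0.66 / 10.4

37.7538 points


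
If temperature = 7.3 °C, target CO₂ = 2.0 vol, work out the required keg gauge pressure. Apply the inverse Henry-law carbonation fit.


psi = vols/(0.01821 + 0.09011·e^(−0.04·T)) − 14.695
psi = 2.0/(0.01821 + 0.09011·e^(−0.04·7.3)) − 14.695

8.6965 psi


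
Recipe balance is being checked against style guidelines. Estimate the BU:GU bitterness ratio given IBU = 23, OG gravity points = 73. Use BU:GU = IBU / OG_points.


BU:GU = 23 / 73

0.3151


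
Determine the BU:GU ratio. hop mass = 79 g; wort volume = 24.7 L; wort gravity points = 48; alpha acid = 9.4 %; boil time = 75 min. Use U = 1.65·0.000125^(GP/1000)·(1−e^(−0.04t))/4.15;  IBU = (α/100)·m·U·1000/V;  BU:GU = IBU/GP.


U = 1.65·0.000125^(48/1000)·(1−e^(−0.04·75))/4.15 = 0.2454
IBU = (9.4/100)·79·0.2454·1000/24.7 = 73.7847
BU:GU = 73.7847/48

1.5372


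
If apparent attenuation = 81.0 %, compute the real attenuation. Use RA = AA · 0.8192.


RA = 81.0 · 0.8192

66.3552 %


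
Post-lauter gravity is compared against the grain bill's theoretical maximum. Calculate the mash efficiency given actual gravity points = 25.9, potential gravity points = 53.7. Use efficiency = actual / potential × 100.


efficiency = 25.9 / 53.7 × 100

48.2309 %


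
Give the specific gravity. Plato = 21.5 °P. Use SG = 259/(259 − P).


SG = 259/(259 − 21.5)

1.0905


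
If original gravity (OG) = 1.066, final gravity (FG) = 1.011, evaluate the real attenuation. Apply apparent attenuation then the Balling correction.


AA = (OG−FG)/(OG−1)·100;  RA = AA·0.8192
AA = (1.066 − 1.011)/(1.066 − 1)·100 = 83.3333
RA = 83.3333·0.8192

68.2667 %


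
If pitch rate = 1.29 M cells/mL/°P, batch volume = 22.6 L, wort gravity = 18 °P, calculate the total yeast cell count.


cells (billions) = rate · V_L · °P
cells = 1.29 · 22.6 · 18

524.7720 billion cells


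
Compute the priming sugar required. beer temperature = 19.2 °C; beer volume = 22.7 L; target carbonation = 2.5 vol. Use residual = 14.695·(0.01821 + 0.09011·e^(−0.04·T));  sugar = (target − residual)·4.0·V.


residual = 14.695·(0.01821 + 0.09011·e^(−0.04·19.2)) = 0.8819
sugar = (2.5 − 0.8819)·4.0·22.7

146.9208 g


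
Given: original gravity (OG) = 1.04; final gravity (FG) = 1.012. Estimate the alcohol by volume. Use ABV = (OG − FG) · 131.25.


ABV = (1.04 − 1.012) · 131.25

3.6750 % ABV


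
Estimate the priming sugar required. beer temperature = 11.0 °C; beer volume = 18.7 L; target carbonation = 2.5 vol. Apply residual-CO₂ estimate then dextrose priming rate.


residual = 14.695·(0.01821 + 0.09011·e^(−0.04·T));  sugar = (target − residual)·4.0·V
residual = 14.695·(0.01821 + 0.09011·e^(−0.04·11.0)) = 1.1204
sugar = (2.5 − 1.1204)·4.0·18.7

103.1935 g


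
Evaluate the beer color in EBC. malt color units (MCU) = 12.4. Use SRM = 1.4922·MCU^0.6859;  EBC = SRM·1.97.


SRM = 1.4922·12.4^0.6859 = 8.3908
EBC = 8.3908·1.97

16.5299 EBC


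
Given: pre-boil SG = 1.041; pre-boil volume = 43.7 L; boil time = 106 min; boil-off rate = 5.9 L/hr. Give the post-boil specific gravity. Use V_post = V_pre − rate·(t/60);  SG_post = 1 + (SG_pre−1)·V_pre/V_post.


V_post = 43.7 − 5.9·(106/60) = 33.2767
SG_post = 1 + (1.041 − 1)·43.7/33.2767

1.0538


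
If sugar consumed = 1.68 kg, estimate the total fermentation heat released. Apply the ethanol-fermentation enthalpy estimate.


Q = m_sugar · 590 kJ/kg
Q = 1.68 · 590

991.2000 kJ


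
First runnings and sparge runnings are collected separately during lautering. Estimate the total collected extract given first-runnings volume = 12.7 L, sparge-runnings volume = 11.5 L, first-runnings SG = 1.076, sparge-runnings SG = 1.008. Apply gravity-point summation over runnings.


total = Σ (SG_i − 1)·1000·V_i
first = (1.076 − 1)·1000·12.7 = 965.2000
sparge = (1.008 − 1)·1000·11.5 = 92.0000
total = 965.2000 + 92.0000

1057.2000 gravity·L


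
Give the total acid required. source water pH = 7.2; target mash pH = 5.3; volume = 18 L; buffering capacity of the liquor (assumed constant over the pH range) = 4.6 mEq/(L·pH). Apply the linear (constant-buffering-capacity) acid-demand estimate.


acid = buffering capacity · (pH_source − pH_target) · V
acid = 4.6 · (7.2 − 5.3) · 18

157.3200 mEq


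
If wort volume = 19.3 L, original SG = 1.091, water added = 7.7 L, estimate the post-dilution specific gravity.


SG_new = 1 + (SG_old − 1)·V_old/(V_old + V_water)
pts = (1.091 − 1)·1000·19.3/(19.3 + 7.7) = 65.0481
SG_new = 1 + 65.0481/1000

1.0650


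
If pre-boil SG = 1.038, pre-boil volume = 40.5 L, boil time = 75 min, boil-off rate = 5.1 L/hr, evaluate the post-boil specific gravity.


V_post = V_pre − rate·(t/60);  SG_post = 1 + (SG_pre−1)·V_pre/V_post
V_post = 40.5 − 5.1·(75/60) = 34.1250
SG_post = 1 + (1.038 − 1)·40.5/34.1250

1.0451


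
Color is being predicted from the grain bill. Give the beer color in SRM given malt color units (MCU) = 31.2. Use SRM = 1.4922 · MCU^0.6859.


SRM = 1.4922 · 31.2^0.6859

15.8004 SRM


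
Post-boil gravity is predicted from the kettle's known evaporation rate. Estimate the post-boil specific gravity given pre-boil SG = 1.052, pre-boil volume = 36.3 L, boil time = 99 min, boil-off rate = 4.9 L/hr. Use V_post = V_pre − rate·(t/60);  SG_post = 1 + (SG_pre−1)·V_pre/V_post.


V_post = 36.3 − 4.9·(99/60) = 28.2150
SG_post = 1 + (1.052 − 1)·36.3/28.2150

1.0669


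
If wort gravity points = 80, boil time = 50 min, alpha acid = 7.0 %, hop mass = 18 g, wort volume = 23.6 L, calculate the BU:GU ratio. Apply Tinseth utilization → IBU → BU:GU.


U = 1.65·0.000125^(GP/1000)·(1−e^(−0.04t))/4.15;  IBU = (α/100)·m·U·1000/V;  BU:GU = IBU/GP
U = 1.65·0.000125^(80/1000)·(1−e^(−0.04·50))/4.15 = 0.1675
IBU = (7.0/100)·18·0.1675·1000/23.6 = 8.9432
BU:GU = 8.9432/80

0.1118


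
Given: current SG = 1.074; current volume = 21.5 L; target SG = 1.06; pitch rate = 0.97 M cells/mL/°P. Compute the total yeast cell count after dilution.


V_w = V·((SG_c−1)/(SG_t−1)−1);  °P = 259 − 259/SG_t;  cells = rate·(V+V_w)·°P
V_w = 21.5·((1.074−1)/(1.06−1)−1) = 5.0167
V_final = 21.5 + 5.0167 = 26.5167
°P = 259 − 259/1.06 = 14.6604
cells = 0.97·26.5167·14.6604

377.0820 billion cells


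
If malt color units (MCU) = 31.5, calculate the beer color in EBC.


SRM = 1.4922·MCU^0.6859;  EBC = SRM·1.97
SRM = 1.4922·31.5^0.6859 = 15.9044
EBC = 15.9044·1.97

31.3317 EBC


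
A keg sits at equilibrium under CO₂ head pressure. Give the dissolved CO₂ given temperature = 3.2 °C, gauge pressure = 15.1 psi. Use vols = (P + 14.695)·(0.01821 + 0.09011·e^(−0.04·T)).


vols = (15.1 + 14.695)·(0.01821 + 0.09011·e^(−0.04·3.2))

2.9048 volumes


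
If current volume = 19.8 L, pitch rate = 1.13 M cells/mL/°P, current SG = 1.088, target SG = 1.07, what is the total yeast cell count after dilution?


V_w = V·((SG_c−1)/(SG_t−1)−1);  °P = 259 − 259/SG_t;  cells = rate·(V+V_w)·°P
V_w = 19.8·((1.088−1)/(1.07−1)−1) = 5.0914
V_final = 19.8 + 5.0914 = 24.8914
°P = 259 − 259/1.07 = 16.9439
cells = 1.13·24.8914·16.9439

476.5871 billion cells


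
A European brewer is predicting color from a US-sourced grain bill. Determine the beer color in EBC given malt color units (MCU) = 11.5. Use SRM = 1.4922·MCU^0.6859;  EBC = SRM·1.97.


SRM = 1.4922·11.5^0.6859 = 7.9682
EBC = 7.9682·1.97

15.6973 EBC


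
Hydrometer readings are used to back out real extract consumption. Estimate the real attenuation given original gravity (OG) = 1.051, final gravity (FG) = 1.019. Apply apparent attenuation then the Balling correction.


AA = (OG−FG)/(OG−1)·100;  RA = AA·0.8192
AA = (1.051 − 1.019)/(1.051 − 1)·100 = 62.7451
RA = 62.7451·0.8192

51.4008 %


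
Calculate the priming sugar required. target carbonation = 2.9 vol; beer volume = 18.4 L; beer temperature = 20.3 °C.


residual = 14.695·(0.01821 + 0.09011·e^(−0.04·T));  sugar = (target − residual)·4.0·V
residual = 14.695·(0.01821 + 0.09011·e^(−0.04·20.3)) = 0.8555
sugar = (2.9 − 0.8555)·4.0·18.4

150.4763 g


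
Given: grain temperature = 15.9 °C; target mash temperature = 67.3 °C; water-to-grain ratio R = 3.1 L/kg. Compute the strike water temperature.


T_strike = (0.41/R)·(T_mash − T_grain) + T_mash
T_strike = (0.41/3.1)·(67.3 − 15.9) + 67.3

74.0981 °C


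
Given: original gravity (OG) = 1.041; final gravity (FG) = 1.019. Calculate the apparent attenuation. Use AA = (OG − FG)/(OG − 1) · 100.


AA = (1.041 − 1.019)/(1.041 − 1) · 100

53.6585 %


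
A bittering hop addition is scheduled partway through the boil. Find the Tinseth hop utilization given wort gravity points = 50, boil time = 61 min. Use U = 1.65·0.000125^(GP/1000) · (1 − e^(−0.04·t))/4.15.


bigness = 1.65·0.000125^(50/1000) = 1.0528
boil_factor = (1 − e^(−0.04·61))/4.15 = 0.2200
U = 1.0528 · 0.2200

0.2316


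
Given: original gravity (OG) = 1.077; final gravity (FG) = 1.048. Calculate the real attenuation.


AA = (OG−FG)/(OG−1)·100;  RA = AA·0.8192
AA = (1.077 − 1.048)/(1.077 − 1)·100 = 37.6623
RA = 37.6623·0.8192

30.8530 %


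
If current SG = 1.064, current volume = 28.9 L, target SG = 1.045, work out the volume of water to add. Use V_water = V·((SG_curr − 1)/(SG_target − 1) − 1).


V_water = 28.9·((1.064 − 1)/(1.045 − 1) − 1)

12.2022 L


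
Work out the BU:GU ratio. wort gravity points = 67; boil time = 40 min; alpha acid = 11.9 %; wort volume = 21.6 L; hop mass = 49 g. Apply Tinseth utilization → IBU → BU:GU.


U = 1.65·0.000125^(GP/1000)·(1−e^(−0.04t))/4.15;  IBU = (α/100)·m·U·1000/V;  BU:GU = IBU/GP
U = 1.65·0.000125^(67/1000)·(1−e^(−0.04·40))/4.15 = 0.1738
IBU = (11.9/100)·49·0.1738·1000/21.6 = 46.9113
BU:GU = 46.9113/67

0.7002


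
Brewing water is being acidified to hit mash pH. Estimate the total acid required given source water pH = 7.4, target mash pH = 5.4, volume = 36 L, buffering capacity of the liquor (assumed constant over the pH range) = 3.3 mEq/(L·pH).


acid = buffering capacity · (pH_source − pH_target) · V
acid = 3.3 · (7.4 − 5.4) · 36

237.6000 mEq


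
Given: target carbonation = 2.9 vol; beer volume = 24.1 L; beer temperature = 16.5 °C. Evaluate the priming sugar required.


residual = 14.695·(0.01821 + 0.09011·e^(−0.04·T));  sugar = (target − residual)·4.0·V
residual = 14.695·(0.01821 + 0.09011·e^(−0.04·16.5)) = 0.9520
sugar = (2.9 − 0.9520)·4.0·24.1

187.7879 g


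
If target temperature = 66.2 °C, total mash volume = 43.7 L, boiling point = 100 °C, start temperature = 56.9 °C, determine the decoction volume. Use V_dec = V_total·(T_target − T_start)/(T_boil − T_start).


V_dec = 43.7·(66.2 − 56.9)/(100 − 56.9)

9.4295 L


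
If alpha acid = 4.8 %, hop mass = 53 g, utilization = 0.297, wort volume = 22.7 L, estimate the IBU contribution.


IBU = (α/100)·mass·U·1000 / V
IBU = (4.8/100)·53·0.297·1000 / 22.7

33.2849 IBU


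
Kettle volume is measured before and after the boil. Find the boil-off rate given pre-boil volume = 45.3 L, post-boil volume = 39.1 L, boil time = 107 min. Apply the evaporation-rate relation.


rate = (V_pre − V_post) / (t_min/60)
rate = (45.3 − 39.1) / (107/60)

3.4766 L/hr


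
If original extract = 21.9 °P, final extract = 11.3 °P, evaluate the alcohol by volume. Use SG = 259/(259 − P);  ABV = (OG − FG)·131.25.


OG = 259/(259 − 21.9) = 1.0924
FG = 259/(259 − 11.3) = 1.0456
ABV = (1.0924 − 1.0456)·131.25

6.1355 % ABV


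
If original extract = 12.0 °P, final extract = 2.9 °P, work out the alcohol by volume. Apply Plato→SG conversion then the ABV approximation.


SG = 259/(259 − P);  ABV = (OG − FG)·131.25
OG = 259/(259 − 12.0) = 1.0486
FG = 259/(259 − 2.9) = 1.0113
ABV = (1.0486 − 1.0113)·131.25

4.8903 % ABV


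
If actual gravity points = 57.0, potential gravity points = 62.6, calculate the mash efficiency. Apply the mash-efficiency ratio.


efficiency = actual / potential × 100
efficiency = 57.0 / 62.6 × 100

91.0543 %


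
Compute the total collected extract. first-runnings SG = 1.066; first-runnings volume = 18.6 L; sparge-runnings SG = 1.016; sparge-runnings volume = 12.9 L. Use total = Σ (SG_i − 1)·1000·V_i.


first = (1.066 − 1)·1000·18.6 = 1227.6000
sparge = (1.016 − 1)·1000·12.9 = 206.4000
total = 1227.6000 + 206.4000

1434.0000 gravity·L


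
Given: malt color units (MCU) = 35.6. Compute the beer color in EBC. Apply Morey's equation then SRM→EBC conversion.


SRM = 1.4922·MCU^0.6859;  EBC = SRM·1.97
SRM = 1.4922·35.6^0.6859 = 17.2968
EBC = 17.2968·1.97

34.0748 EBC


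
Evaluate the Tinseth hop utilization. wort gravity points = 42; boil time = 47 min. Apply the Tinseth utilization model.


U = 1.65·0.000125^(GP/1000) · (1 − e^(−0.04·t))/4.15
bigness = 1.65·0.000125^(42/1000) = 1.1312
boil_factor = (1 − e^(−0.04·47))/4.15 = 0.2042
U = 1.1312 · 0.2042

0.2310


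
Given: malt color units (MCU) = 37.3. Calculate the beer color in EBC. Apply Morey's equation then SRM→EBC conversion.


SRM = 1.4922·MCU^0.6859;  EBC = SRM·1.97
SRM = 1.4922·37.3^0.6859 = 17.8592
EBC = 17.8592·1.97

35.1826 EBC


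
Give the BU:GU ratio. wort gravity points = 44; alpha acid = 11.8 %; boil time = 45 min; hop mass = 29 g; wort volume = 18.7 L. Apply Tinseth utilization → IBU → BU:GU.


U = 1.65·0.000125^(GP/1000)·(1−e^(−0.04t))/4.15;  IBU = (α/100)·m·U·1000/V;  BU:GU = IBU/GP
U = 1.65·0.000125^(44/1000)·(1−e^(−0.04·45))/4.15 = 0.2235
IBU = (11.8/100)·29·0.2235·1000/18.7 = 40.8949
BU:GU = 40.8949/44

0.9294


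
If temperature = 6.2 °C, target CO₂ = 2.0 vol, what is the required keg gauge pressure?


psi = vols/(0.01821 + 0.09011·e^(−0.04·T)) − 14.695
psi = 2.0/(0.01821 + 0.09011·e^(−0.04·6.2)) − 14.695

7.8967 psi


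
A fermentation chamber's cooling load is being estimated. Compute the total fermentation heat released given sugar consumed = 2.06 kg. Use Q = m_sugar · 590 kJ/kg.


Q = 2.06 · 590

1215.4000 kJ


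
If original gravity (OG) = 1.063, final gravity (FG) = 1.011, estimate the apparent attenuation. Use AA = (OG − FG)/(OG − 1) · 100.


AA = (1.063 − 1.011)/(1.063 − 1) · 100

82.5397 %


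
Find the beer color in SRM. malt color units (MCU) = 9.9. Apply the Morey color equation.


SRM = 1.4922 · MCU^0.6859
SRM = 1.4922 · 9.9^0.6859

7.1901 SRM


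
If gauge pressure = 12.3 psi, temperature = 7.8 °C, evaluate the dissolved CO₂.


vols = (P + 14.695)·(0.01821 + 0.09011·e^(−0.04·T))
vols = (12.3 + 14.695)·(0.01821 + 0.09011·e^(−0.04·7.8))

2.2721 volumes


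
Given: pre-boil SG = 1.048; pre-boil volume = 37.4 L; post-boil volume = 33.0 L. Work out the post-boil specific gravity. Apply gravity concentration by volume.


SG_post = 1 + (SG_pre − 1)·V_pre/V_post
pts_pre = (1.048 − 1)·1000 = 48.0000
pts_post = 48.0000·37.4/33.0 = 54.4000
SG_post = 1 + 54.4000/1000

1.0544


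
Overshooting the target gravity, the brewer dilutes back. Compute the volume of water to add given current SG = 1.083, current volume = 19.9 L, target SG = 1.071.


V_water = V·((SG_curr − 1)/(SG_target − 1) − 1)
V_water = 19.9·((1.083 − 1)/(1.071 − 1) − 1)

3.3634 L


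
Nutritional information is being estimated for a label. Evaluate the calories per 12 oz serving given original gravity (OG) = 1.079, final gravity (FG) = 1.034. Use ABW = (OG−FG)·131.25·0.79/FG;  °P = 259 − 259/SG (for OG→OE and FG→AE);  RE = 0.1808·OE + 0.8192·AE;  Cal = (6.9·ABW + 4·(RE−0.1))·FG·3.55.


ABW = (1.079 − 1.034)·131.25·0.79/1.034 = 4.5125
OE = 259 − 259/1.079 = 18.9629 °P
AE = 259 − 259/1.034 = 8.5164 °P
RE = 0.1808·18.9629 + 0.8192·8.5164 = 10.4052 °P
Cal = (6.9·4.5125 + 4·(10.4052−0.1))·1.034·3.55

265.6008 kcal


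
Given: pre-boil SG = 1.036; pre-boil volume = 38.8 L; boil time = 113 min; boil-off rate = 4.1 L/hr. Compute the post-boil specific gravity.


V_post = V_pre − rate·(t/60);  SG_post = 1 + (SG_pre−1)·V_pre/V_post
V_post = 38.8 − 4.1·(113/60) = 31.0783
SG_post = 1 + (1.036 − 1)·38.8/31.0783

1.0449


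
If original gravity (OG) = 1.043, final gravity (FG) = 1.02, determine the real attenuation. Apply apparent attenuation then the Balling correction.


AA = (OG−FG)/(OG−1)·100;  RA = AA·0.8192
AA = (1.043 − 1.02)/(1.043 − 1)·100 = 53.4884
RA = 53.4884·0.8192

43.8177 %


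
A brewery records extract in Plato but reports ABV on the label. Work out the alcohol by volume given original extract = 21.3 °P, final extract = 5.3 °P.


SG = 259/(259 − P);  ABV = (OG − FG)·131.25
OG = 259/(259 − 21.3) = 1.0896
FG = 259/(259 − 5.3) = 1.0209
ABV = (1.0896 − 1.0209)·131.25

9.0192 % ABV


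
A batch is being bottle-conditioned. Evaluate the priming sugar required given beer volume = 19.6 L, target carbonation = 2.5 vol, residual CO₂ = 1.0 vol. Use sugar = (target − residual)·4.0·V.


sugar = (2.5 − 1.0)·4.0·19.6

117.6000 g


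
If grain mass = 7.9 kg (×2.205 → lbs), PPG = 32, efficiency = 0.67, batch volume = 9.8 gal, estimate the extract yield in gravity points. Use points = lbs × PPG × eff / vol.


lbs = 7.9 × 2.205 = 17.4195
points = 17.4195 × 32 × 0.67 / 9.8

38.1096 points


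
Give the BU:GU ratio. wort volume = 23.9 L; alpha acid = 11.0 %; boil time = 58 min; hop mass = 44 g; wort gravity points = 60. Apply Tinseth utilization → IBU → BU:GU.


U = 1.65·0.000125^(GP/1000)·(1−e^(−0.04t))/4.15;  IBU = (α/100)·m·U·1000/V;  BU:GU = IBU/GP
U = 1.65·0.000125^(60/1000)·(1−e^(−0.04·58))/4.15 = 0.2091
IBU = (11.0/100)·44·0.2091·1000/23.9 = 42.3421
BU:GU = 42.3421/60

0.7057


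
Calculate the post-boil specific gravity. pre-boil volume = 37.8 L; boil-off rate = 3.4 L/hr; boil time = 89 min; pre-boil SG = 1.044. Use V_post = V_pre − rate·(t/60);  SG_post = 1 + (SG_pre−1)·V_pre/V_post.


V_post = 37.8 − 3.4·(89/60) = 32.7567
SG_post = 1 + (1.044 − 1)·37.8/32.7567

1.0508


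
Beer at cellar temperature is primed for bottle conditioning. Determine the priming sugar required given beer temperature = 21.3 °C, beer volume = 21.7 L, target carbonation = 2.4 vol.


residual = 14.695·(0.01821 + 0.09011·e^(−0.04·T));  sugar = (target − residual)·4.0·V
residual = 14.695·(0.01821 + 0.09011·e^(−0.04·21.3)) = 0.8324
sugar = (2.4 − 0.8324)·4.0·21.7

136.0648 g


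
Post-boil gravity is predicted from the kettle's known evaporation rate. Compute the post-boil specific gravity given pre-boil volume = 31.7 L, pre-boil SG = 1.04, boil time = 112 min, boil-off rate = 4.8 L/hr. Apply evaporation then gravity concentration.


V_post = V_pre − rate·(t/60);  SG_post = 1 + (SG_pre−1)·V_pre/V_post
V_post = 31.7 − 4.8·(112/60) = 22.7400
SG_post = 1 + (1.04 − 1)·31.7/22.7400

1.0558


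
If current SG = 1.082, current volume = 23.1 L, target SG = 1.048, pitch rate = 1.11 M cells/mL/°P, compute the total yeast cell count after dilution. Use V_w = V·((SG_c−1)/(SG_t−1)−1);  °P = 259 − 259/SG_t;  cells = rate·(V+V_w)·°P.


V_w = 23.1·((1.082−1)/(1.048−1)−1) = 16.3625
V_final = 23.1 + 16.3625 = 39.4625
°P = 259 − 259/1.048 = 11.8626
cells = 1.11·39.4625·11.8626

519.6217 billion cells


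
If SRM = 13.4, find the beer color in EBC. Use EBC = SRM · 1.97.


EBC = 13.4 · 1.97

26.3980 EBC


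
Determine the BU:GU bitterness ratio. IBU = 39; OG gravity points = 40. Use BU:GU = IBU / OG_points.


BU:GU = 39 / 40

0.9750


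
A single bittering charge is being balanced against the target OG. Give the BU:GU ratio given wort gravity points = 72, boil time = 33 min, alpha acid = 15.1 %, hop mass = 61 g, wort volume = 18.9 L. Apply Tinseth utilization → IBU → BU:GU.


U = 1.65·0.000125^(GP/1000)·(1−e^(−0.04t))/4.15;  IBU = (α/100)·m·U·1000/V;  BU:GU = IBU/GP
U = 1.65·0.000125^(72/1000)·(1−e^(−0.04·33))/4.15 = 0.1526
IBU = (15.1/100)·61·0.1526·1000/18.9 = 74.3502
BU:GU = 74.3502/72

1.0326


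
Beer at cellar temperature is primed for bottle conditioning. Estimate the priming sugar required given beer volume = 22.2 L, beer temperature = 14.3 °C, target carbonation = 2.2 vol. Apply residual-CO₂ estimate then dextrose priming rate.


residual = 14.695·(0.01821 + 0.09011·e^(−0.04·T));  sugar = (target − residual)·4.0·V
residual = 14.695·(0.01821 + 0.09011·e^(−0.04·14.3)) = 1.0149
sugar = (2.2 − 1.0149)·4.0·22.2

105.2325 g


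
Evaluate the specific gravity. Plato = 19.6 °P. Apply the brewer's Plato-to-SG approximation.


SG = 259/(259 − P)
SG = 259/(259 − 19.6)

1.0819


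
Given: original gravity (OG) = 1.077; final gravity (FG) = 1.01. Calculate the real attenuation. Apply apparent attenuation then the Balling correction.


AA = (OG−FG)/(OG−1)·100;  RA = AA·0.8192
AA = (1.077 − 1.01)/(1.077 − 1)·100 = 87.0130
RA = 87.0130·0.8192

71.2810 %


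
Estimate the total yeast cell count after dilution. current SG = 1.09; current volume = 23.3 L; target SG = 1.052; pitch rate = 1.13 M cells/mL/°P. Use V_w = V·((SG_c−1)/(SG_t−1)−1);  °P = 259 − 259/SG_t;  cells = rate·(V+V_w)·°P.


V_w = 23.3·((1.09−1)/(1.052−1)−1) = 17.0269
V_final = 23.3 + 17.0269 = 40.3269
°P = 259 − 259/1.052 = 12.8023
cells = 1.13·40.3269·12.8023

583.3926 billion cells


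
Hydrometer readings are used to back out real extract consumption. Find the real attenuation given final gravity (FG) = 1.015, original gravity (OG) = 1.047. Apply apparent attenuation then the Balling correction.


AA = (OG−FG)/(OG−1)·100;  RA = AA·0.8192
AA = (1.047 − 1.015)/(1.047 − 1)·100 = 68.0851
RA = 68.0851·0.8192

55.7753 %


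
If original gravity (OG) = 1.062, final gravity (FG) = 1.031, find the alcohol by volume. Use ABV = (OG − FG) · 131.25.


ABV = (1.062 − 1.031) · 131.25

4.0688 % ABV


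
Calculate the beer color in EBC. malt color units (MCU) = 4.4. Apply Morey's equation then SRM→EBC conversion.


SRM = 1.4922·MCU^0.6859;  EBC = SRM·1.97
SRM = 1.4922·4.4^0.6859 = 4.1226
EBC = 4.1226·1.97

8.1215 EBC


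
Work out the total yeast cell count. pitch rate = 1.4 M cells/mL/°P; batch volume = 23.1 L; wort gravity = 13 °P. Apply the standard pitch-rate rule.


cells (billions) = rate · V_L · °P
cells = 1.4 · 23.1 · 13

420.4200 billion cells


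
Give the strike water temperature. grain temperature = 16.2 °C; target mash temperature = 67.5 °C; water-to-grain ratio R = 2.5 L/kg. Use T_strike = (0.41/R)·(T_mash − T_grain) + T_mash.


T_strike = (0.41/2.5)·(67.5 − 16.2) + 67.5

75.9132 °C


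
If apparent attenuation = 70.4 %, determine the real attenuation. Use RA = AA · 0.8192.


RA = 70.4 · 0.8192

57.6717 %


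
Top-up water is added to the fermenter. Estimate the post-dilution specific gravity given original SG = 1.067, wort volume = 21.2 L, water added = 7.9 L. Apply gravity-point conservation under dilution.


SG_new = 1 + (SG_old − 1)·V_old/(V_old + V_water)
pts = (1.067 − 1)·1000·21.2/(21.2 + 7.9) = 48.8110
SG_new = 1 + 48.8110/1000

1.0488


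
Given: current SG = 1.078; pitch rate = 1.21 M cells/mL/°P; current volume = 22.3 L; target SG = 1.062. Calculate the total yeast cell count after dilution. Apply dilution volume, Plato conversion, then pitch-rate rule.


V_w = V·((SG_c−1)/(SG_t−1)−1);  °P = 259 − 259/SG_t;  cells = rate·(V+V_w)·°P
V_w = 22.3·((1.078−1)/(1.062−1)−1) = 5.7548
V_final = 22.3 + 5.7548 = 28.0548
°P = 259 − 259/1.062 = 15.1205
cells = 1.21·28.0548·15.1205

513.2868 billion cells


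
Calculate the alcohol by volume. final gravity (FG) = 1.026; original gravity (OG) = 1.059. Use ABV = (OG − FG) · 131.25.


ABV = (1.059 − 1.026) · 131.25

4.3312 % ABV


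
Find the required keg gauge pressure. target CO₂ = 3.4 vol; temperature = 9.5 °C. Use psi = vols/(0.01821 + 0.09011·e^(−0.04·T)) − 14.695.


psi = 3.4/(0.01821 + 0.09011·e^(−0.04·9.5)) − 14.695

27.8940 psi


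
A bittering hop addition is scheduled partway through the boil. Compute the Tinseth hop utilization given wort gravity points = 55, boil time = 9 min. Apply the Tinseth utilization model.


U = 1.65·0.000125^(GP/1000) · (1 − e^(−0.04·t))/4.15
bigness = 1.65·0.000125^(55/1000) = 1.0065
boil_factor = (1 − e^(−0.04·9))/4.15 = 0.0728
U = 1.0065 · 0.0728

0.0733


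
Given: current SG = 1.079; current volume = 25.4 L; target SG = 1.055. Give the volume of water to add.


V_water = V·((SG_curr − 1)/(SG_target − 1) − 1)
V_water = 25.4·((1.079 − 1)/(1.055 − 1) − 1)

11.0836 L


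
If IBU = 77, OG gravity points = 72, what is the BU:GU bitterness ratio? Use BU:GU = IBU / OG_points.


BU:GU = 77 / 72

1.0694


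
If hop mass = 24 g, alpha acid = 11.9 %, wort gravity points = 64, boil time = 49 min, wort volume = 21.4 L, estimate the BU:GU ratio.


U = 1.65·0.000125^(GP/1000)·(1−e^(−0.04t))/4.15;  IBU = (α/100)·m·U·1000/V;  BU:GU = IBU/GP
U = 1.65·0.000125^(64/1000)·(1−e^(−0.04·49))/4.15 = 0.1922
IBU = (11.9/100)·24·0.1922·1000/21.4 = 25.6476
BU:GU = 25.6476/64

0.4007


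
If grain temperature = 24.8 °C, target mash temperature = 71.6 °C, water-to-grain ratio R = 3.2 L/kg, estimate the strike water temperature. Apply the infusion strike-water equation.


T_strike = (0.41/R)·(T_mash − T_grain) + T_mash
T_strike = (0.41/3.2)·(71.6 − 24.8) + 71.6

77.5962 °C


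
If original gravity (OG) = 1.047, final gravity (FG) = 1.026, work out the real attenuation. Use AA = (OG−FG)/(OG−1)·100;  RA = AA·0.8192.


AA = (1.047 − 1.026)/(1.047 − 1)·100 = 44.6809
RA = 44.6809·0.8192

36.6026 %


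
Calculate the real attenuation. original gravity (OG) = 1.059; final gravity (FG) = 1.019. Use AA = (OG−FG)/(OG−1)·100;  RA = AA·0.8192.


AA = (1.059 − 1.019)/(1.059 − 1)·100 = 67.7966
RA = 67.7966·0.8192

55.5390 %


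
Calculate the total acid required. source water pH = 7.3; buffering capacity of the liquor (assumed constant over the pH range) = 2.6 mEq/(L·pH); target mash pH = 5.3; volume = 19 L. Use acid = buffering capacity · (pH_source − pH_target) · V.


acid = 2.6 · (7.3 − 5.3) · 19

98.8000 mEq


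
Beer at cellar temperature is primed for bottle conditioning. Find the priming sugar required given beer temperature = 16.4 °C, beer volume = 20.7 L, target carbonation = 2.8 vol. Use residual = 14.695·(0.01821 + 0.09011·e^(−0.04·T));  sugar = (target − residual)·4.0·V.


residual = 14.695·(0.01821 + 0.09011·e^(−0.04·16.4)) = 0.9547
sugar = (2.8 − 0.9547)·4.0·20.7

152.7878 g


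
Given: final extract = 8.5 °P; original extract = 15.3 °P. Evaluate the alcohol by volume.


SG = 259/(259 − P);  ABV = (OG − FG)·131.25
OG = 259/(259 − 15.3) = 1.0628
FG = 259/(259 − 8.5) = 1.0339
ABV = (1.0628 − 1.0339)·131.25

3.7866 % ABV


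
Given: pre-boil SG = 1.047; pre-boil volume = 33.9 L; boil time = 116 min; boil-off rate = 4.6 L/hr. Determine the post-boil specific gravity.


V_post = V_pre − rate·(t/60);  SG_post = 1 + (SG_pre−1)·V_pre/V_post
V_post = 33.9 − 4.6·(116/60) = 25.0067
SG_post = 1 + (1.047 − 1)·33.9/25.0067

1.0637


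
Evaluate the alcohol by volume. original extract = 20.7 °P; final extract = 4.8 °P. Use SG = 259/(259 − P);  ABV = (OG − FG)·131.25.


OG = 259/(259 − 20.7) = 1.0869
FG = 259/(259 − 4.8) = 1.0189
ABV = (1.0869 − 1.0189)·131.25

8.9227 % ABV


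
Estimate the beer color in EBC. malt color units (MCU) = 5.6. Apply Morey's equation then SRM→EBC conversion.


SRM = 1.4922·MCU^0.6859;  EBC = SRM·1.97
SRM = 1.4922·5.6^0.6859 = 4.8642
EBC = 4.8642·1.97

9.5824 EBC


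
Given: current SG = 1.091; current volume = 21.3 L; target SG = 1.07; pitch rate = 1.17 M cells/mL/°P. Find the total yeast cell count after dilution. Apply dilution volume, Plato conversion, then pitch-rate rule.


V_w = V·((SG_c−1)/(SG_t−1)−1);  °P = 259 − 259/SG_t;  cells = rate·(V+V_w)·°P
V_w = 21.3·((1.091−1)/(1.07−1)−1) = 6.3900
V_final = 21.3 + 6.3900 = 27.6900
°P = 259 − 259/1.07 = 16.9439
cells = 1.17·27.6900·16.9439

548.9374 billion cells


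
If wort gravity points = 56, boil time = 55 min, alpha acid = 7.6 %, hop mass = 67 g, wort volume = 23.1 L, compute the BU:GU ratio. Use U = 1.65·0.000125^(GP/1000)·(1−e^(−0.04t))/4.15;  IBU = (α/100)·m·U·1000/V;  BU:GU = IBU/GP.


U = 1.65·0.000125^(56/1000)·(1−e^(−0.04·55))/4.15 = 0.2137
IBU = (7.6/100)·67·0.2137·1000/23.1 = 47.1126
BU:GU = 47.1126/56

0.8413


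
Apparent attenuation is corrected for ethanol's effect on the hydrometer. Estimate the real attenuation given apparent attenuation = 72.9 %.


RA = AA · 0.8192
RA = 72.9 · 0.8192

59.7197 %


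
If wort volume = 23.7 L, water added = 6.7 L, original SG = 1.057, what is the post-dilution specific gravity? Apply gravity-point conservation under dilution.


SG_new = 1 + (SG_old − 1)·V_old/(V_old + V_water)
pts = (1.057 − 1)·1000·23.7/(23.7 + 6.7) = 44.4375
SG_new = 1 + 44.4375/1000

1.0444


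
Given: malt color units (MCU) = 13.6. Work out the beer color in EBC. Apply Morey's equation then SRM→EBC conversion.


SRM = 1.4922·MCU^0.6859;  EBC = SRM·1.97
SRM = 1.4922·13.6^0.6859 = 8.9397
EBC = 8.9397·1.97

17.6111 EBC


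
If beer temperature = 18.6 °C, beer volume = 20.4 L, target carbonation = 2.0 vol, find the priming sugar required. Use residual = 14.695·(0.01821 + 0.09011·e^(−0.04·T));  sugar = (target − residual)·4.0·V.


residual = 14.695·(0.01821 + 0.09011·e^(−0.04·18.6)) = 0.8969
sugar = (2.0 − 0.8969)·4.0·20.4

90.0169 g


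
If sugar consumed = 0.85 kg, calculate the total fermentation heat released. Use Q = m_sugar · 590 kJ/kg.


Q = 0.85 · 590

501.5000 kJ


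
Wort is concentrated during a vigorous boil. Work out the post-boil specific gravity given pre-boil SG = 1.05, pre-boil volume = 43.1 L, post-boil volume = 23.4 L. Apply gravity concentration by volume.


SG_post = 1 + (SG_pre − 1)·V_pre/V_post
pts_pre = (1.05 − 1)·1000 = 50.0000
pts_post = 50.0000·43.1/23.4 = 92.0940
SG_post = 1 + 92.0940/1000

1.0921


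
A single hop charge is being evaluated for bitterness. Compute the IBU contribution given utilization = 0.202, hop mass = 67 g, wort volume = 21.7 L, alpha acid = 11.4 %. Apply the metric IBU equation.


IBU = (α/100)·mass·U·1000 / V
IBU = (11.4/100)·67·0.202·1000 / 21.7

71.1003 IBU


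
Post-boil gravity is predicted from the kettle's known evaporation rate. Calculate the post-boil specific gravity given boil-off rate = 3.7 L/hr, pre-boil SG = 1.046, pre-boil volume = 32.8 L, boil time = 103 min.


V_post = V_pre − rate·(t/60);  SG_post = 1 + (SG_pre−1)·V_pre/V_post
V_post = 32.8 − 3.7·(103/60) = 26.4483
SG_post = 1 + (1.046 − 1)·32.8/26.4483

1.0570


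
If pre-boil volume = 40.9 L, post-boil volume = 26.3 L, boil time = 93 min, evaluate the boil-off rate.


rate = (V_pre − V_post) / (t_min/60)
rate = (40.9 − 26.3) / (93/60)

9.4194 L/hr


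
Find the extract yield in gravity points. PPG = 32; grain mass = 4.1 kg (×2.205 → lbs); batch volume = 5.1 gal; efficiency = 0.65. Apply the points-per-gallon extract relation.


points = lbs × PPG × eff / vol
lbs = 4.1 × 2.205 = 9.0405
points = 9.0405 × 32 × 0.65 / 5.1

36.8711 points


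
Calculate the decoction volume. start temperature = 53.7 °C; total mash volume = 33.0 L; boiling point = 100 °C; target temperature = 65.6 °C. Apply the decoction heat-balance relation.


V_dec = V_total·(T_target − T_start)/(T_boil − T_start)
V_dec = 33.0·(65.6 − 53.7)/(100 − 53.7)

8.4816 L


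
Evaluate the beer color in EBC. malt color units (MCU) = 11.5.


SRM = 1.4922·MCU^0.6859;  EBC = SRM·1.97
SRM = 1.4922·11.5^0.6859 = 7.9682
EBC = 7.9682·1.97

15.6973 EBC


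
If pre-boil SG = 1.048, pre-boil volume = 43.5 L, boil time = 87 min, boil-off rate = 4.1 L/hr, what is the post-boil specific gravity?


V_post = V_pre − rate·(t/60);  SG_post = 1 + (SG_pre−1)·V_pre/V_post
V_post = 43.5 − 4.1·(87/60) = 37.5550
SG_post = 1 + (1.048 − 1)·43.5/37.5550

1.0556


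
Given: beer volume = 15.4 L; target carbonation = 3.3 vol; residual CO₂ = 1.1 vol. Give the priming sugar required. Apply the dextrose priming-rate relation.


sugar = (target − residual)·4.0·V
sugar = (3.3 − 1.1)·4.0·15.4

135.5200 g


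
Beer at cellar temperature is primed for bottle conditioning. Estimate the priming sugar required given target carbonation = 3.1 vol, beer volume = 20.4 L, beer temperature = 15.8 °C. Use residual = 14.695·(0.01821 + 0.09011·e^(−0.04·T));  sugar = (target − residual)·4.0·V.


residual = 14.695·(0.01821 + 0.09011·e^(−0.04·15.8)) = 0.9714
sugar = (3.1 − 0.9714)·4.0·20.4

173.6916 g


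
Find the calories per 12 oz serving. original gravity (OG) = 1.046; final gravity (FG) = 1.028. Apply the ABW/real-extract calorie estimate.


ABW = (OG−FG)·131.25·0.79/FG;  °P = 259 − 259/SG (for OG→OE and FG→AE);  RE = 0.1808·OE + 0.8192·AE;  Cal = (6.9·ABW + 4·(RE−0.1))·FG·3.55
ABW = (1.046 − 1.028)·131.25·0.79/1.028 = 1.8155
OE = 259 − 259/1.046 = 11.3901 °P
AE = 259 − 259/1.028 = 7.0545 °P
RE = 0.1808·11.3901 + 0.8192·7.0545 = 7.8383 °P
Cal = (6.9·1.8155 + 4·(7.8383−0.1))·1.028·3.55

158.6782 kcal


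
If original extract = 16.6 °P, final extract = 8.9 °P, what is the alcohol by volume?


SG = 259/(259 − P);  ABV = (OG − FG)·131.25
OG = 259/(259 − 16.6) = 1.0685
FG = 259/(259 − 8.9) = 1.0356
ABV = (1.0685 − 1.0356)·131.25

4.3176 % ABV


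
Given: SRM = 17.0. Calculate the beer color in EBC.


EBC = SRM · 1.97
EBC = 17.0 · 1.97

33.4900 EBC


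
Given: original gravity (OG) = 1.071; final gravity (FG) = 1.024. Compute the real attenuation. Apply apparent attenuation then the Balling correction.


AA = (OG−FG)/(OG−1)·100;  RA = AA·0.8192
AA = (1.071 − 1.024)/(1.071 − 1)·100 = 66.1972
RA = 66.1972·0.8192

54.2287 %


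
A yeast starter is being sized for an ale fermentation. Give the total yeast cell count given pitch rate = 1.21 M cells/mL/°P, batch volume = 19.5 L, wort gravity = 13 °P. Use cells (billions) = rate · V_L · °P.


cells = 1.21 · 19.5 · 13

306.7350 billion cells


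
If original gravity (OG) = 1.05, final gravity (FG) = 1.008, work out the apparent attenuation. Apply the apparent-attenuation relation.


AA = (OG − FG)/(OG − 1) · 100
AA = (1.05 − 1.008)/(1.05 − 1) · 100

84.0000 %


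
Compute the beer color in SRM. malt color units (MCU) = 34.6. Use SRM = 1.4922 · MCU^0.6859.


SRM = 1.4922 · 34.6^0.6859

16.9621 SRM


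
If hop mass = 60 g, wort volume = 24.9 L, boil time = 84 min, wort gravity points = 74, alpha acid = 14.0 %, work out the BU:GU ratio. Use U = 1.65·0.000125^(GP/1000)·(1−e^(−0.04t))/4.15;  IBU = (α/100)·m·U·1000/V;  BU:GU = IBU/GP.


U = 1.65·0.000125^(74/1000)·(1−e^(−0.04·84))/4.15 = 0.1974
IBU = (14.0/100)·60·0.1974·1000/24.9 = 66.5784
BU:GU = 66.5784/74

0.8997


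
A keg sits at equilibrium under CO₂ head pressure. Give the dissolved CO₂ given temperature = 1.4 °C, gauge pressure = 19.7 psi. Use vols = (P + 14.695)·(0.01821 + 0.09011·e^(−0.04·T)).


vols = (19.7 + 14.695)·(0.01821 + 0.09011·e^(−0.04·1.4))

3.5569 volumes


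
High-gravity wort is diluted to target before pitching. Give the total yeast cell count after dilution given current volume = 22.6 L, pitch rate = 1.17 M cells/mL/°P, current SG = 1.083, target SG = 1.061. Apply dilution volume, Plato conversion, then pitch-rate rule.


V_w = V·((SG_c−1)/(SG_t−1)−1);  °P = 259 − 259/SG_t;  cells = rate·(V+V_w)·°P
V_w = 22.6·((1.083−1)/(1.061−1)−1) = 8.1508
V_final = 22.6 + 8.1508 = 30.7508
°P = 259 − 259/1.061 = 14.8907
cells = 1.17·30.7508·14.8907

535.7433 billion cells


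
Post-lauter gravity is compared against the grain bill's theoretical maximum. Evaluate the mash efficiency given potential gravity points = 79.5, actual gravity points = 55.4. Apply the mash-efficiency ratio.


efficiency = actual / potential × 100
efficiency = 55.4 / 79.5 × 100

69.6855 %


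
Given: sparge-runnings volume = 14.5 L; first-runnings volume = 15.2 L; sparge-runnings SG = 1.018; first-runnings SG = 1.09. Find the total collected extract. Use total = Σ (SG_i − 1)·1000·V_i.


first = (1.09 − 1)·1000·15.2 = 1368.0000
sparge = (1.018 − 1)·1000·14.5 = 261.0000
total = 1368.0000 + 261.0000

1629.0000 gravity·L


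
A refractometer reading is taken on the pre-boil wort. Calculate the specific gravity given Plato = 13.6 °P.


SG = 259/(259 − P)
SG = 259/(259 − 13.6)

1.0554


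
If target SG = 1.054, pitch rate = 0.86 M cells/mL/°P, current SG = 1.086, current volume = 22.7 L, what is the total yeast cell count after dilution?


V_w = V·((SG_c−1)/(SG_t−1)−1);  °P = 259 − 259/SG_t;  cells = rate·(V+V_w)·°P
V_w = 22.7·((1.086−1)/(1.054−1)−1) = 13.4519
V_final = 22.7 + 13.4519 = 36.1519
°P = 259 − 259/1.054 = 13.2694
cells = 0.86·36.1519·13.2694

412.5551 billion cells


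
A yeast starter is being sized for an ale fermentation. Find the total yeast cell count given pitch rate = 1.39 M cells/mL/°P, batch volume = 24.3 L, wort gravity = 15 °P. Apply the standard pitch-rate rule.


cells (billions) = rate · V_L · °P
cells = 1.39 · 24.3 · 15

506.6550 billion cells


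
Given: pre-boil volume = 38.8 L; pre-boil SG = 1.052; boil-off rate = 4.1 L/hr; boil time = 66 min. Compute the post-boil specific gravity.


V_post = V_pre − rate·(t/60);  SG_post = 1 + (SG_pre−1)·V_pre/V_post
V_post = 38.8 − 4.1·(66/60) = 34.2900
SG_post = 1 + (1.052 − 1)·38.8/34.2900

1.0588


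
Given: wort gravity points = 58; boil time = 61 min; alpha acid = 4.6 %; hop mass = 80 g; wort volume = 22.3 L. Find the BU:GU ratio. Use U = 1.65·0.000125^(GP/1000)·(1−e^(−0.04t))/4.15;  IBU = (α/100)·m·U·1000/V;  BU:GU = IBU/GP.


U = 1.65·0.000125^(58/1000)·(1−e^(−0.04·61))/4.15 = 0.2155
IBU = (4.6/100)·80·0.2155·1000/22.3 = 35.5626
BU:GU = 35.5626/58

0.6131
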